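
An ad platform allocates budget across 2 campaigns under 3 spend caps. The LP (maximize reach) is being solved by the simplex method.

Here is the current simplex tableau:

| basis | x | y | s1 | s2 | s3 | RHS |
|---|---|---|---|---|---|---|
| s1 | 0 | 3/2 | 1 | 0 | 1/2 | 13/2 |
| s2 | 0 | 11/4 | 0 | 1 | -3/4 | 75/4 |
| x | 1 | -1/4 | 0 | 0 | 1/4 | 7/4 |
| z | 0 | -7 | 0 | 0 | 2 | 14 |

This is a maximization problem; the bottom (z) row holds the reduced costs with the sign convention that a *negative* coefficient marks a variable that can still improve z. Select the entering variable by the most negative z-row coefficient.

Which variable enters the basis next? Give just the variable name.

y

Objective-row coefficients: x: 0, y: -7, s1: 0, s2: 0, s3: 2.
The most negative is -7 in column y, so y enters.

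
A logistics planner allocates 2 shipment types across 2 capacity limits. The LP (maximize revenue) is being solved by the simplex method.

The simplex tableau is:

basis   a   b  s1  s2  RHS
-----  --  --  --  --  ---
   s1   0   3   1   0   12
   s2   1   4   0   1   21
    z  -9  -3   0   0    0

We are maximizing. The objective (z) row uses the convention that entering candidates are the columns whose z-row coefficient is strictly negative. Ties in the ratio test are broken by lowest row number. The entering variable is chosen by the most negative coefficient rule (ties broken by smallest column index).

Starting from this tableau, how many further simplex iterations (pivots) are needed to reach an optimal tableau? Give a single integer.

pivot: a in, s2 out → z = 189
No improving column remains; optimal.

1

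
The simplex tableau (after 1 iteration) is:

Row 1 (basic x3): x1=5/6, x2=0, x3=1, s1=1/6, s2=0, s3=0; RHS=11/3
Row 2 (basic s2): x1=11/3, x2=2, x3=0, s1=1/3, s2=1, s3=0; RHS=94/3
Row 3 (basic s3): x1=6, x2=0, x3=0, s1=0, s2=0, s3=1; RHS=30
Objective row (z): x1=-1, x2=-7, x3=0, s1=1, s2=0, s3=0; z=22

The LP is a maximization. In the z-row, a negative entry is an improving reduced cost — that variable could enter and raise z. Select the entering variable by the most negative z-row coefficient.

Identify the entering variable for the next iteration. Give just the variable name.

x2

Objective-row coefficients: x1: -1, x2: -7, x3: 0, s1: 1, s2: 0, s3: 0.
The most negative is -7 in column x2, so x2 enters.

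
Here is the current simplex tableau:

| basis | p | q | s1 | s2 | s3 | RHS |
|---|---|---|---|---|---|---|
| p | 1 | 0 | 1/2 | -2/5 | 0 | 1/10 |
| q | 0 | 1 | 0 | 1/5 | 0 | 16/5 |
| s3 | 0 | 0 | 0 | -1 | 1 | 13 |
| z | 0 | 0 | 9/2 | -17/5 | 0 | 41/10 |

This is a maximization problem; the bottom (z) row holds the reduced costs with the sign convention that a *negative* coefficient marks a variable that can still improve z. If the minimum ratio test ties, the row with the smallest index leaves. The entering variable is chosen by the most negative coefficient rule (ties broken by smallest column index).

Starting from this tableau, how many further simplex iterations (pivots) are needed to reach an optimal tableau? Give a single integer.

pivot: s2 in, q out → z = 117/2
No improving column remains; optimal.

1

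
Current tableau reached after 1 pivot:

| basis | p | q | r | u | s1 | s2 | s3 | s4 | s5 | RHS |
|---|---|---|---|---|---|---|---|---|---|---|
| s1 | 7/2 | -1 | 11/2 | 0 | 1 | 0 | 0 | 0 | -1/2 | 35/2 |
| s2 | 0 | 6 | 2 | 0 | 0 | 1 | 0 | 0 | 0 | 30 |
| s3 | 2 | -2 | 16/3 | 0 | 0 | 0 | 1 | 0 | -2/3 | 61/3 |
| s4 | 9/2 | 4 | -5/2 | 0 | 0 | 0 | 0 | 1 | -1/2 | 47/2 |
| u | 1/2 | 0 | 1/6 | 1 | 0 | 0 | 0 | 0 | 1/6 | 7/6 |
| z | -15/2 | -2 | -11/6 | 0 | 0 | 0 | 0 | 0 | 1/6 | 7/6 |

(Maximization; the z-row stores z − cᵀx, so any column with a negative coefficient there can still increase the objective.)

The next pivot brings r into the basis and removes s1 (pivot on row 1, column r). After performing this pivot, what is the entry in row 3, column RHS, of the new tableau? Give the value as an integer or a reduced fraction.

Pivot element is row 1, column r: 11/2.
Normalize row 1: new (row 1, RHS) = (35/2)/(11/2) = 35/11.
row 3 ← row 3 − (16/3)·(new row 1): 61/3 − (16/3)·(35/11) = 37/11.

37/11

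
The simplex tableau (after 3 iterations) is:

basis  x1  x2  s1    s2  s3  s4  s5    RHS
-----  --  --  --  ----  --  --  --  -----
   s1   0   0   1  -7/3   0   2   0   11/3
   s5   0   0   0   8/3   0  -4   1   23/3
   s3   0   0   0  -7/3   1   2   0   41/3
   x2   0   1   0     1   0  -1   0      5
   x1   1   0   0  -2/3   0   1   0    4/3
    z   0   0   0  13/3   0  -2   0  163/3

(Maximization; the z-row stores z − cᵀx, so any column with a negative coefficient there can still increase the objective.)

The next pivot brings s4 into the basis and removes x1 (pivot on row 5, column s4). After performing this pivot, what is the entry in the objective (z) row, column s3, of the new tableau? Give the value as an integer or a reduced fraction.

Pivot element is row 5, column s4: 1.
Normalize row 5: new (row 5, s3) = 0/1 = 0.
z-row ← z-row − (-2)·(new row 5): 0 − (-2)·0 = 0.

0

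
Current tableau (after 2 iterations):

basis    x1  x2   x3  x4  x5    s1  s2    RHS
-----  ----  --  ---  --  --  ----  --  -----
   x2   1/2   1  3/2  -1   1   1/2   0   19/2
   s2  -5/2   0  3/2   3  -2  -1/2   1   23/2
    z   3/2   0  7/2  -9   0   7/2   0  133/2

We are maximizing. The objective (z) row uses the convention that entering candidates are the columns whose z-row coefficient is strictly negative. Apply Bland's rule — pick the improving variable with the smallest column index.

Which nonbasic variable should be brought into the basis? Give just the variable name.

x4

Objective-row coefficients: x1: 3/2, x2: 0, x3: 7/2, x4: -9, x5: 0, s1: 7/2, s2: 0.
Improving columns: x4. Bland's rule picks the smallest column index → x4.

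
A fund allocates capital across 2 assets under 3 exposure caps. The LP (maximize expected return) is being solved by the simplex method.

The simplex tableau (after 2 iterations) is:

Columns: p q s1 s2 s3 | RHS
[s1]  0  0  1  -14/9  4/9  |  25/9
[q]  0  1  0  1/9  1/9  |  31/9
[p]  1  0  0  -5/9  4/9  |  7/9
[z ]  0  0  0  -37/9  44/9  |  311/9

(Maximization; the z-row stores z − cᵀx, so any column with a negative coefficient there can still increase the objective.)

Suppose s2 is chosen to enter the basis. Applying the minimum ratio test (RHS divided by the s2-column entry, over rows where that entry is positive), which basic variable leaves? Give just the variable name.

Ratios: row 1 (s1): entry -14/9 ≤ 0, skip; row 2 (q): (31/9)/(1/9) = 31; row 3 (p): entry -5/9 ≤ 0, skip.
Minimum ratio 31 is in the q row, so q leaves.

q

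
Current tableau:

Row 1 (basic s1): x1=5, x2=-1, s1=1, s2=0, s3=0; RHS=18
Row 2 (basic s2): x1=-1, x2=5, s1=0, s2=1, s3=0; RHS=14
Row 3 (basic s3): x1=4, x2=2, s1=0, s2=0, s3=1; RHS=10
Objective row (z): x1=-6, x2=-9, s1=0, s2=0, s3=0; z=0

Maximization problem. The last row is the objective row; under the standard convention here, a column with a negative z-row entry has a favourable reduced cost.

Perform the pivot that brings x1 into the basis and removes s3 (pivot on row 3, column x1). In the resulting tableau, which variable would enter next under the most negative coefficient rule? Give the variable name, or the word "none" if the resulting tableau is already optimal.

Pivot element 4. New z-row = old z-row − (-6)·(row 3/4).
Updated z-row coefficients: x1: 0, x2: -6, s1: 0, s2: 0, s3: 3/2.
The most negative is -6 in column x2, so x2 would enter next.

x2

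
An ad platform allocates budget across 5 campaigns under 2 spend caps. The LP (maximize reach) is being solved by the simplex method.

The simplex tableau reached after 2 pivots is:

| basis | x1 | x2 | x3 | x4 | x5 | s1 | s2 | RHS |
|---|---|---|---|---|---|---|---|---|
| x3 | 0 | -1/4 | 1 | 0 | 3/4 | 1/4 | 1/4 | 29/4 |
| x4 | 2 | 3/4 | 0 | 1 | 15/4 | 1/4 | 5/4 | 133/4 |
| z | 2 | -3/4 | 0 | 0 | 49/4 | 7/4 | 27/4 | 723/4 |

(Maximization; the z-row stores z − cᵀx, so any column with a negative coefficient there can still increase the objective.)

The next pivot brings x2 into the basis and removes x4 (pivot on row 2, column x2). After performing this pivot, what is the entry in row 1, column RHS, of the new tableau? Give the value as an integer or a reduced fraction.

55/3

Pivot element is row 2, column x2: 3/4.
Normalize row 2: new (row 2, RHS) = (133/4)/(3/4) = 133/3.
row 1 ← row 1 − (-1/4)·(new row 2): 29/4 − (-1/4)·(133/3) = 55/3.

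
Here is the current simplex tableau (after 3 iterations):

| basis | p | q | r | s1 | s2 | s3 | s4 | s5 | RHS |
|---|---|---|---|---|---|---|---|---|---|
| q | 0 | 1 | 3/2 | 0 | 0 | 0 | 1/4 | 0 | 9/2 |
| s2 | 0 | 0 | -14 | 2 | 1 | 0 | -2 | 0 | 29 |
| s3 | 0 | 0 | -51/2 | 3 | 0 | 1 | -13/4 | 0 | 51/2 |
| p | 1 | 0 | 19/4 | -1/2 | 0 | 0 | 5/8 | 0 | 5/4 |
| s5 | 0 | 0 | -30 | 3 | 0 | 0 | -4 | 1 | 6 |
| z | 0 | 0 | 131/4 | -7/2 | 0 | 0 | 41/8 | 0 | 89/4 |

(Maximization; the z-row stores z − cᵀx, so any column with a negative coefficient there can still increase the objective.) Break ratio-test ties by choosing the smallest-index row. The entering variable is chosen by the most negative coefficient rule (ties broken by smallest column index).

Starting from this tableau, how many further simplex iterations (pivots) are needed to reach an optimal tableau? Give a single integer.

pivot: s1 in, s5 out → z = 117/4
pivot: r in, q out → z = 36
No improving column remains; optimal.

2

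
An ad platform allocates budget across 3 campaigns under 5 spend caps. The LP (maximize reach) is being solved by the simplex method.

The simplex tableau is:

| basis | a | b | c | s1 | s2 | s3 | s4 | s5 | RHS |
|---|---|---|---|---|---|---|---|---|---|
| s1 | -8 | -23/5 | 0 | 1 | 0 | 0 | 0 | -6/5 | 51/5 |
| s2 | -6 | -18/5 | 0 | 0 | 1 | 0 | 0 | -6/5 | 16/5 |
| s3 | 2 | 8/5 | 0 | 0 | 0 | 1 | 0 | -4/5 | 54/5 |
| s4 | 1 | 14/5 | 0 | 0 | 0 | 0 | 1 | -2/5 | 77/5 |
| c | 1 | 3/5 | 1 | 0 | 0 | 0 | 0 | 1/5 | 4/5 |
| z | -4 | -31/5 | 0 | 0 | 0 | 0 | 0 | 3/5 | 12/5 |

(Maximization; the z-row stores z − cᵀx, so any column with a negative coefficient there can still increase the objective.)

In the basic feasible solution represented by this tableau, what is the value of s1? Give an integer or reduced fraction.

51/5

s1 is basic (row 1); its value is the RHS of that row: 51/5.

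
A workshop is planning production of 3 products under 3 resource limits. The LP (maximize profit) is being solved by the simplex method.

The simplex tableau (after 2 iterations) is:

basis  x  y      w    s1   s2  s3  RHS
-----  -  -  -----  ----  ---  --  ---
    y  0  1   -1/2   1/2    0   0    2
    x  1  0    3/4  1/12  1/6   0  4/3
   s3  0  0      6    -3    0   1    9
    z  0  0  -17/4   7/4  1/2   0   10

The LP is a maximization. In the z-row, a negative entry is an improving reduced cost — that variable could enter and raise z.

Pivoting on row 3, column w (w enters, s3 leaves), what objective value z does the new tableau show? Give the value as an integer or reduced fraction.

131/8

Minimum ratio for w: 9/6 = 3/2.
z changes by −(z-row coeff of w)·ratio = −(-17/4)·(3/2) = 51/8.
New z = 10 + (51/8) = 131/8.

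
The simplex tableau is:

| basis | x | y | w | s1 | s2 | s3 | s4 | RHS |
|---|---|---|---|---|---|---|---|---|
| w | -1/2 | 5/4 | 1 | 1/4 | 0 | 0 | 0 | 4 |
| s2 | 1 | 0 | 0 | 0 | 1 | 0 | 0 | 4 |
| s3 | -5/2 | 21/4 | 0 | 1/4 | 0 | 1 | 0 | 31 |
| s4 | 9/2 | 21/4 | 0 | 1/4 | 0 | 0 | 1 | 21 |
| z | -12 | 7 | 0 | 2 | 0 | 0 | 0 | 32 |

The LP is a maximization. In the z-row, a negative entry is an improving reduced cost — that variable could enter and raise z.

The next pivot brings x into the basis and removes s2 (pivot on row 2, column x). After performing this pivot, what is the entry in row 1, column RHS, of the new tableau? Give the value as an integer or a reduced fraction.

6

Pivot element is row 2, column x: 1.
Normalize row 2: new (row 2, RHS) = 4/1 = 4.
row 1 ← row 1 − (-1/2)·(new row 2): 4 − (-1/2)·4 = 6.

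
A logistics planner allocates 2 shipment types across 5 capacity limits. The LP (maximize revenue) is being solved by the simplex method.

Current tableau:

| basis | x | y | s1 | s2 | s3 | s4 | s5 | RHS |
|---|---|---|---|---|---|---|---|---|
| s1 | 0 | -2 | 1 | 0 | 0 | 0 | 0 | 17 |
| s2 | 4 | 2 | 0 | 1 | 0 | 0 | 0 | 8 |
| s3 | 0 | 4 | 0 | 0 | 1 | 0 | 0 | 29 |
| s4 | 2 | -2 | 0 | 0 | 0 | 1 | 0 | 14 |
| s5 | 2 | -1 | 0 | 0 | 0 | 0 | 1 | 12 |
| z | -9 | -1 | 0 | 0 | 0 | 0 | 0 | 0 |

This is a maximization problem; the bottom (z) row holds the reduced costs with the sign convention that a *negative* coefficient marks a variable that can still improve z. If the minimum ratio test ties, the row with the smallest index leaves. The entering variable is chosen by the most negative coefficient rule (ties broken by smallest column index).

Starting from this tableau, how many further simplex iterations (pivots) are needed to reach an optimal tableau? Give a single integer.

1

pivot: x in, s2 out → z = 18
No improving column remains; optimal.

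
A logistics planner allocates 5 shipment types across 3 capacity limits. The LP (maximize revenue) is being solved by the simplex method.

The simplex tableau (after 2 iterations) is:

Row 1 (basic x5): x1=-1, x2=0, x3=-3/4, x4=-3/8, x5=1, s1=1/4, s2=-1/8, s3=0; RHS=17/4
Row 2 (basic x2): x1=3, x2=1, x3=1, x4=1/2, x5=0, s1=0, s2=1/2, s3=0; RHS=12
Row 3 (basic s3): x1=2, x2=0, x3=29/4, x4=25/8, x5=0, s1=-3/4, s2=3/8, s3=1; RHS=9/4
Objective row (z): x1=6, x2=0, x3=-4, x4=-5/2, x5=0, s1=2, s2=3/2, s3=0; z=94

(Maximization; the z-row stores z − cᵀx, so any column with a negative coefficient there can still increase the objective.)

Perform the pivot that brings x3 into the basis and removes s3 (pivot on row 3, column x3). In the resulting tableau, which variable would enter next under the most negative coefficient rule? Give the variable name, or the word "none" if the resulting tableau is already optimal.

Pivot element 29/4. New z-row = old z-row − (-4)·(row 3/(29/4)).
Updated z-row coefficients: x1: 206/29, x2: 0, x3: 0, x4: -45/58, x5: 0, s1: 46/29, s2: 99/58, s3: 16/29.
The most negative is -45/58 in column x4, so x4 would enter next.

x4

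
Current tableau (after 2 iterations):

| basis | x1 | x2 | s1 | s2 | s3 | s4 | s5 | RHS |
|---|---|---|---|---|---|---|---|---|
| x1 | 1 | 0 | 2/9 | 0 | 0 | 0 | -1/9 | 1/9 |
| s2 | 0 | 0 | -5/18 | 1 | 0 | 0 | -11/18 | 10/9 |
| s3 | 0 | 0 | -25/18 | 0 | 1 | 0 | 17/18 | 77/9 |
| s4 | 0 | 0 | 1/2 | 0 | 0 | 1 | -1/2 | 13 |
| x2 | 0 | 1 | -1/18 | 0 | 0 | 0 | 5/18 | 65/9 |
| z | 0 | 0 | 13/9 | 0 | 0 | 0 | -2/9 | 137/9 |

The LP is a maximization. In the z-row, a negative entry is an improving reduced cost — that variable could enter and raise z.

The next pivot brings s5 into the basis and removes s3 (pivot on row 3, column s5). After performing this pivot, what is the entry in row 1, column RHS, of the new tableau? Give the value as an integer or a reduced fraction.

19/17

Pivot element is row 3, column s5: 17/18.
Normalize row 3: new (row 3, RHS) = (77/9)/(17/18) = 154/17.
row 1 ← row 1 − (-1/9)·(new row 3): 1/9 − (-1/9)·(154/17) = 19/17.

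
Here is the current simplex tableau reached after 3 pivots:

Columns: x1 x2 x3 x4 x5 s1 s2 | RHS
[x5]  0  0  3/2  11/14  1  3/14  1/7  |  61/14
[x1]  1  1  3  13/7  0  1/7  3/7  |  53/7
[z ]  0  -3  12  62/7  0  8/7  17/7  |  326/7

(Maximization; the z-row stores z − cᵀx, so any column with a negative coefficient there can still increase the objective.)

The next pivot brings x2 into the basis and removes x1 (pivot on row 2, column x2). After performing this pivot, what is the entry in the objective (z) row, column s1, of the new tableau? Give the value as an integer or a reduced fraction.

11/7

Pivot element is row 2, column x2: 1.
Normalize row 2: new (row 2, s1) = (1/7)/1 = 1/7.
z-row ← z-row − (-3)·(new row 2): 8/7 − (-3)·(1/7) = 11/7.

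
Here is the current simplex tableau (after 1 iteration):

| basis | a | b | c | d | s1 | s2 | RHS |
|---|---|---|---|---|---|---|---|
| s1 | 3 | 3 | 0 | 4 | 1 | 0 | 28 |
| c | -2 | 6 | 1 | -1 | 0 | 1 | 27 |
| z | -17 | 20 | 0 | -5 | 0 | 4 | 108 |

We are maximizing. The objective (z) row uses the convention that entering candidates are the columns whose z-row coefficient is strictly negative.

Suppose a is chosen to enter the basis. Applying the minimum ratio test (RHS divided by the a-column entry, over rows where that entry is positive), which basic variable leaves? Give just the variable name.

s1

Ratios: row 1 (s1): 28/3 = 28/3; row 2 (c): entry -2 ≤ 0, skip.
Minimum ratio 28/3 is in the s1 row, so s1 leaves.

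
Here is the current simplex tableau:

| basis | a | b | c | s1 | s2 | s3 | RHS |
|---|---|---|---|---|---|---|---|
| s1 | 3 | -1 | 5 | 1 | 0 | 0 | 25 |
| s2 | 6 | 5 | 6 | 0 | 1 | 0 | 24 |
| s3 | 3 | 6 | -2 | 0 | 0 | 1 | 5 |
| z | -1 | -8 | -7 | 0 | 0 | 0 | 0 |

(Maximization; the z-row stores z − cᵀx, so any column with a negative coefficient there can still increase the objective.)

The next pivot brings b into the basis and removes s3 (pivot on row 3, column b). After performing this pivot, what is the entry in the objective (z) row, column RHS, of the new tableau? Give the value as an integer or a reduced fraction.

Pivot element is row 3, column b: 6.
Normalize row 3: new (row 3, RHS) = 5/6 = 5/6.
z-row ← z-row − (-8)·(new row 3): 0 − (-8)·(5/6) = 20/3.

20/3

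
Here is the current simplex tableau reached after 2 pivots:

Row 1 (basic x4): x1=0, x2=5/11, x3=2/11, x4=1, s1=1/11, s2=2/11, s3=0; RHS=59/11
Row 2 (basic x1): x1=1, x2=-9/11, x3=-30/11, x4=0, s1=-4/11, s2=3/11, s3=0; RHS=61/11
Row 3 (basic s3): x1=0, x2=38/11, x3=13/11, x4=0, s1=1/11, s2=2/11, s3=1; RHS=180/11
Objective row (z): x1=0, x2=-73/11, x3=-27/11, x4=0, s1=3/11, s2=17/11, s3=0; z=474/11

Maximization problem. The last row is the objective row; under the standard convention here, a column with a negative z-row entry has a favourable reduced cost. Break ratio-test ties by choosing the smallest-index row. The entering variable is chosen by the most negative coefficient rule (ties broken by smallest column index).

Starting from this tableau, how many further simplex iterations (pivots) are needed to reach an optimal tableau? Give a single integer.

2

pivot: x2 in, s3 out → z = 1416/19
pivot: x3 in, x2 out → z = 1002/13
No improving column remains; optimal.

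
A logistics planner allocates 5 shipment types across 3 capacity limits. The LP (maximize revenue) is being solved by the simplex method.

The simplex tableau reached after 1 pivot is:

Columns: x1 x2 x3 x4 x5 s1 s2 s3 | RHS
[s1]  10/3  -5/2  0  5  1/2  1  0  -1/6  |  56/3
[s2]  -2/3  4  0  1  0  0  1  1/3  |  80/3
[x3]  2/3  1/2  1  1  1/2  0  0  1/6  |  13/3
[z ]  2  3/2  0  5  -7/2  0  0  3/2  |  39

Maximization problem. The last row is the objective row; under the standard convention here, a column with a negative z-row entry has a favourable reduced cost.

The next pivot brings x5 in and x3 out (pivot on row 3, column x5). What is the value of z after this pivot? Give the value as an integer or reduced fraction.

Minimum ratio for x5: (13/3)/(1/2) = 26/3.
z changes by −(z-row coeff of x5)·ratio = −(-7/2)·(26/3) = 91/3.
New z = 39 + (91/3) = 208/3.

208/3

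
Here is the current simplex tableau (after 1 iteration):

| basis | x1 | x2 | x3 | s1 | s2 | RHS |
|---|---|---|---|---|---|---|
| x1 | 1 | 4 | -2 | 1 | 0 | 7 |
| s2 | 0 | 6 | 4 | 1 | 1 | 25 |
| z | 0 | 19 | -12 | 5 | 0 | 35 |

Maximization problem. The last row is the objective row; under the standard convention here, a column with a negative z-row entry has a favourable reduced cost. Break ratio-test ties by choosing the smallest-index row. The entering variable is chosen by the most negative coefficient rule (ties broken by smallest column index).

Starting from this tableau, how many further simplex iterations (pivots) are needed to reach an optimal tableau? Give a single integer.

1

pivot: x3 in, s2 out → z = 110
No improving column remains; optimal.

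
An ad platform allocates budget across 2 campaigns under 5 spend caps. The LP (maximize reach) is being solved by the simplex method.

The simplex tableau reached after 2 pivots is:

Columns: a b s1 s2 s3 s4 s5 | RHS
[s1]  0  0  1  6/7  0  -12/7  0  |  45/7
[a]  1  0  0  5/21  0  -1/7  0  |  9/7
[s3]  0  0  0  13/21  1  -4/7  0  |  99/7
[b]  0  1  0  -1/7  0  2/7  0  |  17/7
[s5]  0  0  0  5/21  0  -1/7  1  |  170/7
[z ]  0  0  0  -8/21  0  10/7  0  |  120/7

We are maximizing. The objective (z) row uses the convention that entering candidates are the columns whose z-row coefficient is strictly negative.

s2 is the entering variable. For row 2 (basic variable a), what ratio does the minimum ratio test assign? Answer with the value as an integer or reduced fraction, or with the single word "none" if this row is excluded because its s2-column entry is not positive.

Ratio = RHS / (s2 entry) = (9/7) / (5/21) = 27/5.

27/5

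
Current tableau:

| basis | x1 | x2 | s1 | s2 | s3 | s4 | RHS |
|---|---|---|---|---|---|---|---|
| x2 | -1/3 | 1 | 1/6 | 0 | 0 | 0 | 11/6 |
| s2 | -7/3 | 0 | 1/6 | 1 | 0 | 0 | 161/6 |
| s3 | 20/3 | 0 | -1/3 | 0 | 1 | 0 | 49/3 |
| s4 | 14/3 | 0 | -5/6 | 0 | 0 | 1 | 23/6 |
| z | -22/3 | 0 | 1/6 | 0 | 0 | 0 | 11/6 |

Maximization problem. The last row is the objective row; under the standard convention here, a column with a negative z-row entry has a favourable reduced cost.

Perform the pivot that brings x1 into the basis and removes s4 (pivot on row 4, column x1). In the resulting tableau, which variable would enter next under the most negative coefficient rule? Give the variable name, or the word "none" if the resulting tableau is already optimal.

s1

Pivot element 14/3. New z-row = old z-row − (-22/3)·(row 4/(14/3)).
Updated z-row coefficients: x1: 0, x2: 0, s1: -8/7, s2: 0, s3: 0, s4: 11/7.
The most negative is -8/7 in column s1, so s1 would enter next.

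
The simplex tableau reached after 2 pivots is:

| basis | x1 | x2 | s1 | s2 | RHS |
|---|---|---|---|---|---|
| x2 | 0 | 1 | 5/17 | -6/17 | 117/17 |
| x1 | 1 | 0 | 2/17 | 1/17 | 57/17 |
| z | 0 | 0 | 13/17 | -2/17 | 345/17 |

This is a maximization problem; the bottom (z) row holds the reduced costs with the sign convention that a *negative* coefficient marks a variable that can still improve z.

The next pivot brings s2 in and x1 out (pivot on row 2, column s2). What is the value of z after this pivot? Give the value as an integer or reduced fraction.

27

Minimum ratio for s2: (57/17)/(1/17) = 57.
z changes by −(z-row coeff of s2)·ratio = −(-2/17)·57 = 114/17.
New z = 345/17 + (114/17) = 27.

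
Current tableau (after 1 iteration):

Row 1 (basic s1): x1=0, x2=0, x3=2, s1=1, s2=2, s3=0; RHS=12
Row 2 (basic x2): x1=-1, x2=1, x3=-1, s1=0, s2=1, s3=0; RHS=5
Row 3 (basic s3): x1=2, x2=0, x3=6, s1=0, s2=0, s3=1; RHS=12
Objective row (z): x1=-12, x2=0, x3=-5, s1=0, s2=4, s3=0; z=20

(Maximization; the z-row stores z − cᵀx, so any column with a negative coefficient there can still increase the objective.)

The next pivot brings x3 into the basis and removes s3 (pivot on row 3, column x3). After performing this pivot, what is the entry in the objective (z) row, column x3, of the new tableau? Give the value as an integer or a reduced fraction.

0

Pivot element is row 3, column x3: 6.
Normalize row 3: new (row 3, x3) = 6/6 = 1.
z-row ← z-row − (-5)·(new row 3): -5 − (-5)·1 = 0.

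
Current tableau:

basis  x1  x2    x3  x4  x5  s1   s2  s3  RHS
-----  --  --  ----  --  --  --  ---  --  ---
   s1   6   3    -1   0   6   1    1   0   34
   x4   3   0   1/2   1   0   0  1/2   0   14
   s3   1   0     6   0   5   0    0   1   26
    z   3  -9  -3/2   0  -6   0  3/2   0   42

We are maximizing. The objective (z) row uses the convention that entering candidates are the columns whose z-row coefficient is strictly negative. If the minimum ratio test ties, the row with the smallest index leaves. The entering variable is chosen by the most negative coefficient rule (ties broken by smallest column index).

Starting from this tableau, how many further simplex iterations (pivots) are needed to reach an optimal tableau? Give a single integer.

pivot: x2 in, s1 out → z = 144
pivot: x3 in, s3 out → z = 327/2
No improving column remains; optimal.

2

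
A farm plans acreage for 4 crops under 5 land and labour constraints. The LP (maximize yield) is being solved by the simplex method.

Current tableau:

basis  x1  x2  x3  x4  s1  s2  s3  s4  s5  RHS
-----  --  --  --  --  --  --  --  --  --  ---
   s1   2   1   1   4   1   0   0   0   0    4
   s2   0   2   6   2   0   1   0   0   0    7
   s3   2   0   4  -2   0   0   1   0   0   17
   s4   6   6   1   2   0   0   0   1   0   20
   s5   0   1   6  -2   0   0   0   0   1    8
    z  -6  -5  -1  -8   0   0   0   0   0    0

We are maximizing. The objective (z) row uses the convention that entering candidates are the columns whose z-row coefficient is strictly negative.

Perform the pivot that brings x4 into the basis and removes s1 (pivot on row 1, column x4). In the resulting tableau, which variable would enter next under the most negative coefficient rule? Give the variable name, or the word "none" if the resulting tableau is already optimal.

Pivot element 4. New z-row = old z-row − (-8)·(row 1/4).
Updated z-row coefficients: x1: -2, x2: -3, x3: 1, x4: 0, s1: 2, s2: 0, s3: 0, s4: 0, s5: 0.
The most negative is -3 in column x2, so x2 would enter next.

x2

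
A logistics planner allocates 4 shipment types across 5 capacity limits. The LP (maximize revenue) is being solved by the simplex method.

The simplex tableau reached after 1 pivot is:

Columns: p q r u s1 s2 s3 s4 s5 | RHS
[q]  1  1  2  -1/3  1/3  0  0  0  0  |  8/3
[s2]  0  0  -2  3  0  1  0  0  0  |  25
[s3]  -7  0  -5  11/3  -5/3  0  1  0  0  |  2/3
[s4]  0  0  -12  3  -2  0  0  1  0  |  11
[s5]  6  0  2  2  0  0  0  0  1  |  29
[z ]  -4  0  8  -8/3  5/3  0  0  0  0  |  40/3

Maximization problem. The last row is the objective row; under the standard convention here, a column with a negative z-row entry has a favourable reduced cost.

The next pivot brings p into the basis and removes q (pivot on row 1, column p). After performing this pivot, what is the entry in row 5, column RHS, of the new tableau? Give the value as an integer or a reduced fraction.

Pivot element is row 1, column p: 1.
Normalize row 1: new (row 1, RHS) = (8/3)/1 = 8/3.
row 5 ← row 5 − 6·(new row 1): 29 − 6·(8/3) = 13.

13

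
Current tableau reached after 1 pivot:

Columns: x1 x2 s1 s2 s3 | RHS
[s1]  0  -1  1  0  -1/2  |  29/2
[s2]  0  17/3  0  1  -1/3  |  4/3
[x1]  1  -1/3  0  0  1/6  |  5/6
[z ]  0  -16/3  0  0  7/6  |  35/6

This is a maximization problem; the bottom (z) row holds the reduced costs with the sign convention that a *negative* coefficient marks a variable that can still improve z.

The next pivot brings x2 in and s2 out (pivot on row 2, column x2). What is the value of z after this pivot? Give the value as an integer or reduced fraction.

Minimum ratio for x2: (4/3)/(17/3) = 4/17.
z changes by −(z-row coeff of x2)·ratio = −(-16/3)·(4/17) = 64/51.
New z = 35/6 + (64/51) = 241/34.

241/34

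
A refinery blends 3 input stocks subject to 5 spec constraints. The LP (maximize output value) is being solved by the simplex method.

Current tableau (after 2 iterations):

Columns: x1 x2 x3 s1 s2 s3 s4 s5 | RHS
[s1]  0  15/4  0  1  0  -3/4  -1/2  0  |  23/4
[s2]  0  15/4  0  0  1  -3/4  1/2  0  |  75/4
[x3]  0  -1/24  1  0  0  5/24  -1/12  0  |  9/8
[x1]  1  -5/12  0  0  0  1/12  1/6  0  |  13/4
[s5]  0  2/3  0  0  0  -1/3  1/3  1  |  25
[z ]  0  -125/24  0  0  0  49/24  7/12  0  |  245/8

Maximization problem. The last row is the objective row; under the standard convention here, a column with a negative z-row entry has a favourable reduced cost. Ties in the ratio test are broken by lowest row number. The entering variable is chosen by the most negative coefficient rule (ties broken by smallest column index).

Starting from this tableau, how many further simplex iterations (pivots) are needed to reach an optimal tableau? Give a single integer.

2

pivot: x2 in, s1 out → z = 695/18
pivot: s4 in, s2 out → z = 721/18
No improving column remains; optimal.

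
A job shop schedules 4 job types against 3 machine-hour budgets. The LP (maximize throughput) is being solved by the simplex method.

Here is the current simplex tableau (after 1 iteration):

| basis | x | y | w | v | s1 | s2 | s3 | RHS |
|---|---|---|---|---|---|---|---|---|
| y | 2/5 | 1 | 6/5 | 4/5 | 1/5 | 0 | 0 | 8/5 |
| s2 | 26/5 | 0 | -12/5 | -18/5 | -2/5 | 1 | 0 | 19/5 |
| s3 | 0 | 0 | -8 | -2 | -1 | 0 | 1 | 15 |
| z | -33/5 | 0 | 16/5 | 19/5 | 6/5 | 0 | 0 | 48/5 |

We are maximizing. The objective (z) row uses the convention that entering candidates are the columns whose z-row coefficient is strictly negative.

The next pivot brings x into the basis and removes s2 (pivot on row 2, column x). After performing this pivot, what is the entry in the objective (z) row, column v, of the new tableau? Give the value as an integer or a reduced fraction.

Pivot element is row 2, column x: 26/5.
Normalize row 2: new (row 2, v) = (-18/5)/(26/5) = -9/13.
z-row ← z-row − (-33/5)·(new row 2): 19/5 − (-33/5)·(-9/13) = -10/13.

-10/13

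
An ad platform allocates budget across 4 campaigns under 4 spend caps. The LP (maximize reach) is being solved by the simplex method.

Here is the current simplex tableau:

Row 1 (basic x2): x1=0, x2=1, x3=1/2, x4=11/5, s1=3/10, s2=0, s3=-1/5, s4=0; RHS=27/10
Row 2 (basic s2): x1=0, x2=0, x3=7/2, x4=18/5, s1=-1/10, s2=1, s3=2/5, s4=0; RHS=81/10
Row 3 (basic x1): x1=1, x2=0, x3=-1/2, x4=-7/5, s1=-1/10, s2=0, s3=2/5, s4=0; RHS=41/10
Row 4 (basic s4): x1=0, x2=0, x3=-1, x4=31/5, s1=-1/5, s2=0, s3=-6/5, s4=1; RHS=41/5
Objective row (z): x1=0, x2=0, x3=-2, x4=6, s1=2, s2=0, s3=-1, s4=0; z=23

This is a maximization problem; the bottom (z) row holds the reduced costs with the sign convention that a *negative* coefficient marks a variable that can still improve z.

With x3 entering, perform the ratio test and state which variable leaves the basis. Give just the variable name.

s2

Ratios: row 1 (x2): (27/10)/(1/2) = 27/5; row 2 (s2): (81/10)/(7/2) = 81/35; row 3 (x1): entry -1/2 ≤ 0, skip; row 4 (s4): entry -1 ≤ 0, skip.
Minimum ratio 81/35 is in the s2 row, so s2 leaves.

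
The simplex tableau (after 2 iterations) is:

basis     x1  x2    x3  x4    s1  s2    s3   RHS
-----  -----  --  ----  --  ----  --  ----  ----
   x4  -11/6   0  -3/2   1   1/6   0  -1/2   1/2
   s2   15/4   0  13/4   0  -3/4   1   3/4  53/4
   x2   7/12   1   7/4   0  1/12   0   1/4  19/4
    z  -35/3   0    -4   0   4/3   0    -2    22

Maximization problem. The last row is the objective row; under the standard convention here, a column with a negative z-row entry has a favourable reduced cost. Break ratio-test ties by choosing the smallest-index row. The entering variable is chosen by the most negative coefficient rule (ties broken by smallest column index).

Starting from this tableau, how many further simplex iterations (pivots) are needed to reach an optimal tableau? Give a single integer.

2

pivot: x1 in, s2 out → z = 569/9
pivot: s1 in, x2 out → z = 230/3
No improving column remains; optimal.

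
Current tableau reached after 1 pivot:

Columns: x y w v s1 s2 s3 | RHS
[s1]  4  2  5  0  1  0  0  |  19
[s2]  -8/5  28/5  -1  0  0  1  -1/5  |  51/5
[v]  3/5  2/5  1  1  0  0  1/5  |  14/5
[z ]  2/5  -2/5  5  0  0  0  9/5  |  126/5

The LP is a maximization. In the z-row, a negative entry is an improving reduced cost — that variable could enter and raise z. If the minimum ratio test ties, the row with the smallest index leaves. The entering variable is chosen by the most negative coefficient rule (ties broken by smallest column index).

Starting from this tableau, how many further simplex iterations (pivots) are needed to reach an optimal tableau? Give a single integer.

pivot: y in, s2 out → z = 363/14
No improving column remains; optimal.

1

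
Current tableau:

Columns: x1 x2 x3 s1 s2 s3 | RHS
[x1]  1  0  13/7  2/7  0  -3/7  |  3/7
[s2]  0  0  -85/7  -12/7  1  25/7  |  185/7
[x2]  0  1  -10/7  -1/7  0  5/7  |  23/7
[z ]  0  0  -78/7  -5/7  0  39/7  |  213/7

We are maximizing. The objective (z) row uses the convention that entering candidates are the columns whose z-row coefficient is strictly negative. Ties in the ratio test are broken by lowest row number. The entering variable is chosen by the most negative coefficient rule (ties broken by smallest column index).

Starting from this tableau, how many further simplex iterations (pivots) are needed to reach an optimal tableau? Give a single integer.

1

pivot: x3 in, x1 out → z = 33
No improving column remains; optimal.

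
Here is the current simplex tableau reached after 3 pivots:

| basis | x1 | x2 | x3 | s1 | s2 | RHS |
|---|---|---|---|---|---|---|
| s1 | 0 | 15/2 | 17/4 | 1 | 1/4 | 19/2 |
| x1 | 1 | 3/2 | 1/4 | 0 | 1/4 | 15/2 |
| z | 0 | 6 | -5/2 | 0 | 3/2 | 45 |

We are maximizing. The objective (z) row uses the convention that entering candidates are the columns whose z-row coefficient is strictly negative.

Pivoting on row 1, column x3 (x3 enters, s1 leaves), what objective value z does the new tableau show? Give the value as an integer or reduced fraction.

860/17

Minimum ratio for x3: (19/2)/(17/4) = 38/17.
z changes by −(z-row coeff of x3)·ratio = −(-5/2)·(38/17) = 95/17.
New z = 45 + (95/17) = 860/17.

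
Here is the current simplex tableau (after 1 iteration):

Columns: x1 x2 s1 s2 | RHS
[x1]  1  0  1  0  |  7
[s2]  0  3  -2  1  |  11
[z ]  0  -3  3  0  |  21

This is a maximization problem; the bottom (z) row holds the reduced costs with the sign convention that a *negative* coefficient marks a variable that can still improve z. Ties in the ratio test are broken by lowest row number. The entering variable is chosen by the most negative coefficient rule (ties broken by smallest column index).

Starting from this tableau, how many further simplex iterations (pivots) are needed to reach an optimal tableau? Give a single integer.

pivot: x2 in, s2 out → z = 32
No improving column remains; optimal.

1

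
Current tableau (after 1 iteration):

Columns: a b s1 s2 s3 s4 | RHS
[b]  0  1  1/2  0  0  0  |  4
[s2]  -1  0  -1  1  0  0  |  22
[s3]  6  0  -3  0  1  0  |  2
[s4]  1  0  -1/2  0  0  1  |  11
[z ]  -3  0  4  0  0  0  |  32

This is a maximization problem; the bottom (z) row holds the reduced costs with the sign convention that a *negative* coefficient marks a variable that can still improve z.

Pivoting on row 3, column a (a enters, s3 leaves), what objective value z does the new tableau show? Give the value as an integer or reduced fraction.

Minimum ratio for a: 2/6 = 1/3.
z changes by −(z-row coeff of a)·ratio = −(-3)·(1/3) = 1.
New z = 32 + 1 = 33.

33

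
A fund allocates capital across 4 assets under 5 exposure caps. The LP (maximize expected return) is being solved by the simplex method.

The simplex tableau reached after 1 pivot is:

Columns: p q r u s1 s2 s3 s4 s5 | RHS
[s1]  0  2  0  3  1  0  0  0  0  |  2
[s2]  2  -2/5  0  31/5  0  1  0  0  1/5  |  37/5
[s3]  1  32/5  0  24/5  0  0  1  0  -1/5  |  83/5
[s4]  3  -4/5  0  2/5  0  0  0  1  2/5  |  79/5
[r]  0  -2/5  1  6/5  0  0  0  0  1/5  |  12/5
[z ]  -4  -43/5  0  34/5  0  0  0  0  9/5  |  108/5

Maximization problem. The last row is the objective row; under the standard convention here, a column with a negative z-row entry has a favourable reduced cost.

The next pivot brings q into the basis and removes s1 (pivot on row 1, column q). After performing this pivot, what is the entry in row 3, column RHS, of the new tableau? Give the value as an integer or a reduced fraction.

51/5

Pivot element is row 1, column q: 2.
Normalize row 1: new (row 1, RHS) = 2/2 = 1.
row 3 ← row 3 − (32/5)·(new row 1): 83/5 − (32/5)·1 = 51/5.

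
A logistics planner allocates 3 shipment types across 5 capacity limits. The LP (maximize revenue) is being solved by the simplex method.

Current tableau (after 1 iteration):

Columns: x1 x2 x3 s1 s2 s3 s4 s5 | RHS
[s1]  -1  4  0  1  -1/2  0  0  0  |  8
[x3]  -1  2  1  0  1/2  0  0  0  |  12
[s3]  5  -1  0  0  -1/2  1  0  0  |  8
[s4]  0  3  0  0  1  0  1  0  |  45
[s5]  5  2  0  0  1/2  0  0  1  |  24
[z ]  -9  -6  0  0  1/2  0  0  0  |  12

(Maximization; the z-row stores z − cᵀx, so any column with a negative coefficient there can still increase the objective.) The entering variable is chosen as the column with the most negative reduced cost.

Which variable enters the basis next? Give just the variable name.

x1

Objective-row coefficients: x1: -9, x2: -6, x3: 0, s1: 0, s2: 1/2, s3: 0, s4: 0, s5: 0.
The most negative is -9 in column x1, so x1 enters.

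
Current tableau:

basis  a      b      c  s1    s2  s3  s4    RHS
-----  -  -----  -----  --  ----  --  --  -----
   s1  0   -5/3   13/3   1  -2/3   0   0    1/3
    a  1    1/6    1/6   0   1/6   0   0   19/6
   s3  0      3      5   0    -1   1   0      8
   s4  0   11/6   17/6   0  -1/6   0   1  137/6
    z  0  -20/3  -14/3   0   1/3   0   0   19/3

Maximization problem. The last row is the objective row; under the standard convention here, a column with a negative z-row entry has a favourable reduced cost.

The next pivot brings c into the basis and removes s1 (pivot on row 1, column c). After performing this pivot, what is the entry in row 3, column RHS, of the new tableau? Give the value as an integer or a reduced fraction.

Pivot element is row 1, column c: 13/3.
Normalize row 1: new (row 1, RHS) = (1/3)/(13/3) = 1/13.
row 3 ← row 3 − 5·(new row 1): 8 − 5·(1/13) = 99/13.

99/13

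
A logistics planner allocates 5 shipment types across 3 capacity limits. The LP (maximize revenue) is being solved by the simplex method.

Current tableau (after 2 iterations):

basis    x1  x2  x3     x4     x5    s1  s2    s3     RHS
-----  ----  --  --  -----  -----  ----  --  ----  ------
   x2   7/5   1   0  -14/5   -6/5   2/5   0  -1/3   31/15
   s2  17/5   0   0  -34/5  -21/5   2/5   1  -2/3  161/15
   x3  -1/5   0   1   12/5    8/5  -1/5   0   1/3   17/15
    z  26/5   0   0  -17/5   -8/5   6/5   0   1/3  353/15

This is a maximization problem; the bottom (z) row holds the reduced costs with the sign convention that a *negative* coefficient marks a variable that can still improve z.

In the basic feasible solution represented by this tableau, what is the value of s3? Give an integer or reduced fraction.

0

s3 is nonbasic (not in the basis column), so its value in the current BFS is 0.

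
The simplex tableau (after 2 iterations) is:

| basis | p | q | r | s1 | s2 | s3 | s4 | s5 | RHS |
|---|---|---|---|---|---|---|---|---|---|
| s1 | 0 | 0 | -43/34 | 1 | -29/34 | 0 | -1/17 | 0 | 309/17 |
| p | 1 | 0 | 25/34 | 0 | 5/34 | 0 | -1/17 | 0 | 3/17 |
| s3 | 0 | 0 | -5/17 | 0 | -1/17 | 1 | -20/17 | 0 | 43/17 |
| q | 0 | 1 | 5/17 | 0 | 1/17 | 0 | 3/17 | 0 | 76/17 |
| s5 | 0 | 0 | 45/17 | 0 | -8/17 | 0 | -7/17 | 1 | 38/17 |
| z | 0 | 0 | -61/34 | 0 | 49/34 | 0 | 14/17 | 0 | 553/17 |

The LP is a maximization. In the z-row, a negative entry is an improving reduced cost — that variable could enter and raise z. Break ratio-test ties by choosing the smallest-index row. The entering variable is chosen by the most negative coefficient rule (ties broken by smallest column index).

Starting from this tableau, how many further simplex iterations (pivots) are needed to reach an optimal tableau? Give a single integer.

1

pivot: r in, p out → z = 824/25
No improving column remains; optimal.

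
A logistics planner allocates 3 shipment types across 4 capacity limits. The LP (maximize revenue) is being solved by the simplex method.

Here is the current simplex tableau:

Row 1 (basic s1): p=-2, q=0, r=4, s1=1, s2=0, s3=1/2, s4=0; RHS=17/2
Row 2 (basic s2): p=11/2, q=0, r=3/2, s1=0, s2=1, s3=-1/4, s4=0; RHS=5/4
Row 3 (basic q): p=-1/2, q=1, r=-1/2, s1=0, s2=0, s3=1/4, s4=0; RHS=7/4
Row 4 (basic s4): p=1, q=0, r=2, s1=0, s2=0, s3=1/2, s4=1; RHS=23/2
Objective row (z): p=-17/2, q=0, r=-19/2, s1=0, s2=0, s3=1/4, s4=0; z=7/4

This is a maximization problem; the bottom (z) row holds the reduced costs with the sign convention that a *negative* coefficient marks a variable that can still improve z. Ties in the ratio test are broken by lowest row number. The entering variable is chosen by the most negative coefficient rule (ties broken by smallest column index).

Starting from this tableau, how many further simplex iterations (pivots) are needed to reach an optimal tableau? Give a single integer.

pivot: r in, s2 out → z = 29/3
pivot: s3 in, s1 out → z = 109/7
No improving column remains; optimal.

2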